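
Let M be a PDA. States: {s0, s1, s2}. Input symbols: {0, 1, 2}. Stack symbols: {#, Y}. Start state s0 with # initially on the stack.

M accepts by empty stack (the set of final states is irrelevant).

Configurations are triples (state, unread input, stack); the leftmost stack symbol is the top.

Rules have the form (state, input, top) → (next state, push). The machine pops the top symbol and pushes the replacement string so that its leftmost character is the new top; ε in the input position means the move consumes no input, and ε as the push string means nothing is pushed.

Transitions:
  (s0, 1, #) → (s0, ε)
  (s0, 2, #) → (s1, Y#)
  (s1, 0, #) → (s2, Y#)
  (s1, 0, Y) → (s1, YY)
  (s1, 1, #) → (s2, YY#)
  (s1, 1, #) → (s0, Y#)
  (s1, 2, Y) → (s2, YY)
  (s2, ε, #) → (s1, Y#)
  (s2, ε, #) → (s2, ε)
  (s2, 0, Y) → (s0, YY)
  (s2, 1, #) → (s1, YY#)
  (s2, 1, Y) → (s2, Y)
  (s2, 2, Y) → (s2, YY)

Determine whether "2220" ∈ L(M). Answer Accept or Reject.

Reject

No computation consumes all input and empties the stack.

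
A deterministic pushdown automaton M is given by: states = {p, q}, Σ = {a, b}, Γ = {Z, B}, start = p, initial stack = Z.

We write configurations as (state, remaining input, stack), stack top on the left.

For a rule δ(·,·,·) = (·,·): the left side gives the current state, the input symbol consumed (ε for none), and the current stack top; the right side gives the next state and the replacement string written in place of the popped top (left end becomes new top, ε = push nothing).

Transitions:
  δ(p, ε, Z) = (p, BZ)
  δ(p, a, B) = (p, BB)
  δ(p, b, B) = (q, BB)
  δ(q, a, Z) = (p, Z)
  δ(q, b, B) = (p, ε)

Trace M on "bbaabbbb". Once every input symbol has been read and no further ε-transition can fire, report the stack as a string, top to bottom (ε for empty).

BBBZ

(p, bbaabbbb, Z)
  ε-move, top Z: go to p, push BZ → (p, bbaabbbb, BZ)
  read b, top B: go to q, push BB → (q, baabbbb, BBZ)
  read b, top B: go to p, push ε → (p, aabbbb, BZ)
  read a, top B: go to p, push BB → (p, abbbb, BBZ)
  read a, top B: go to p, push BB → (p, bbbb, BBBZ)
  read b, top B: go to q, push BB → (q, bbb, BBBBZ)
  read b, top B: go to p, push ε → (p, bb, BBBZ)
  read b, top B: go to q, push BB → (q, b, BBBBZ)
  read b, top B: go to p, push ε → (p, ε, BBBZ)
All input consumed in state p with stack BBBZ.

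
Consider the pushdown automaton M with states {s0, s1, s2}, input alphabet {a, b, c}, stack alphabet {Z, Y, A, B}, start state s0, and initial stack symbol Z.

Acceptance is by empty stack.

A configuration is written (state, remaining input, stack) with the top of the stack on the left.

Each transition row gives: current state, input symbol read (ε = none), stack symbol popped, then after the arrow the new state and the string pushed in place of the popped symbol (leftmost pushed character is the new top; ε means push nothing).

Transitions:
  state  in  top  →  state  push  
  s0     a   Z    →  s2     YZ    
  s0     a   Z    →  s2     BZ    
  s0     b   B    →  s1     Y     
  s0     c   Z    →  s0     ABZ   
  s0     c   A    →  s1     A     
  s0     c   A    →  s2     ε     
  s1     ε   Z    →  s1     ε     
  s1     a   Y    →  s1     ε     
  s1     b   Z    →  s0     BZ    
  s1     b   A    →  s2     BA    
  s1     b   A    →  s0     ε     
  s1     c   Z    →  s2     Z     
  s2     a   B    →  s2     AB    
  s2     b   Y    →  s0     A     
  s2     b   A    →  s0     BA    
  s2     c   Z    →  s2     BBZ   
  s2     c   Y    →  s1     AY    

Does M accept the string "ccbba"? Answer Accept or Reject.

One accepting computation: (s0, ccbba, Z) ⊢ (s0, cbba, ABZ) ⊢ (s1, bba, ABZ) ⊢ (s0, ba, BZ) ⊢ (s1, a, YZ) ⊢ (s1, ε, Z) ⊢ (s1, ε, ε)
All input consumed and the stack is empty.

Accept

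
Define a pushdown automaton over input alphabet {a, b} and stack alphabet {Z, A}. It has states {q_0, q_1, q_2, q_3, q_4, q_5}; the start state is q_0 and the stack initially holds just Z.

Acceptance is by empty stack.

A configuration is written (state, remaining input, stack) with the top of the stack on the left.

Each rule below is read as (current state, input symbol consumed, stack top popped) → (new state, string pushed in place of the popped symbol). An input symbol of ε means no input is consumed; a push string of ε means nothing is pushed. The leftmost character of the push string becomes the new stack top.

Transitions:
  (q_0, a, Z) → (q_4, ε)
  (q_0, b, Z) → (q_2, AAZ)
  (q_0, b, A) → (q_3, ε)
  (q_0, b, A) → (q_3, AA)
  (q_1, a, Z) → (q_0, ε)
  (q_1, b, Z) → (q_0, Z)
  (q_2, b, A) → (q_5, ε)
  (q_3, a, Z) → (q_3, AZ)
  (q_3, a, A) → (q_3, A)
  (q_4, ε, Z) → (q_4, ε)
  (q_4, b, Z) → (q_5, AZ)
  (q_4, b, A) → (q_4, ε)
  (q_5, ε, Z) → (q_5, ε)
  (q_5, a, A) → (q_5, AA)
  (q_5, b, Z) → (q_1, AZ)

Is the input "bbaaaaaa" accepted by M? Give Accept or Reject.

Reject

No computation consumes all input and empties the stack.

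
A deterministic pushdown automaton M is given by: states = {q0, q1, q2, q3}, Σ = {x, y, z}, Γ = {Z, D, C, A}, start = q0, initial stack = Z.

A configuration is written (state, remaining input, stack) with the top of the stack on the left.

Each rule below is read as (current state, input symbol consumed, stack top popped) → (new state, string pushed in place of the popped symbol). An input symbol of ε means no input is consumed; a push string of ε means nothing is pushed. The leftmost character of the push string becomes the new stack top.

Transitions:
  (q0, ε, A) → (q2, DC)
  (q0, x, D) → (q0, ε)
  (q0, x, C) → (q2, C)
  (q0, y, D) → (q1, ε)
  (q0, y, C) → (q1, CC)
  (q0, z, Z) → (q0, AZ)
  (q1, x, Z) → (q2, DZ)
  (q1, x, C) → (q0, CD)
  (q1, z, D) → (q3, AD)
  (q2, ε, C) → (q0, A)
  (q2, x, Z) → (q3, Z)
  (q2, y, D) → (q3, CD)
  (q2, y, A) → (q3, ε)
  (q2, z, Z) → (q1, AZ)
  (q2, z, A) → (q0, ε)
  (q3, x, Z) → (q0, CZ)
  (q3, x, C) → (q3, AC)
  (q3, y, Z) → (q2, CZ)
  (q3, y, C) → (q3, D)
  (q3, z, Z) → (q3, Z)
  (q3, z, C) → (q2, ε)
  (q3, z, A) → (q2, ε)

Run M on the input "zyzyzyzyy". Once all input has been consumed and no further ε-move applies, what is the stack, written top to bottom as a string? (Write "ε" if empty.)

(q0, zyzyzyzyy, Z)
  read z, top Z: go to q0, push AZ → (q0, yzyzyzyy, AZ)
  ε-move, top A: go to q2, push DC → (q2, yzyzyzyy, DCZ)
  read y, top D: go to q3, push CD → (q3, zyzyzyy, CDCZ)
  read z, top C: go to q2, push ε → (q2, yzyzyy, DCZ)
  read y, top D: go to q3, push CD → (q3, zyzyy, CDCZ)
  read z, top C: go to q2, push ε → (q2, yzyy, DCZ)
  read y, top D: go to q3, push CD → (q3, zyy, CDCZ)
  read z, top C: go to q2, push ε → (q2, yy, DCZ)
  read y, top D: go to q3, push CD → (q3, y, CDCZ)
  read y, top C: go to q3, push D → (q3, ε, DDCZ)
All input consumed in state q3 with stack DDCZ.

DDCZ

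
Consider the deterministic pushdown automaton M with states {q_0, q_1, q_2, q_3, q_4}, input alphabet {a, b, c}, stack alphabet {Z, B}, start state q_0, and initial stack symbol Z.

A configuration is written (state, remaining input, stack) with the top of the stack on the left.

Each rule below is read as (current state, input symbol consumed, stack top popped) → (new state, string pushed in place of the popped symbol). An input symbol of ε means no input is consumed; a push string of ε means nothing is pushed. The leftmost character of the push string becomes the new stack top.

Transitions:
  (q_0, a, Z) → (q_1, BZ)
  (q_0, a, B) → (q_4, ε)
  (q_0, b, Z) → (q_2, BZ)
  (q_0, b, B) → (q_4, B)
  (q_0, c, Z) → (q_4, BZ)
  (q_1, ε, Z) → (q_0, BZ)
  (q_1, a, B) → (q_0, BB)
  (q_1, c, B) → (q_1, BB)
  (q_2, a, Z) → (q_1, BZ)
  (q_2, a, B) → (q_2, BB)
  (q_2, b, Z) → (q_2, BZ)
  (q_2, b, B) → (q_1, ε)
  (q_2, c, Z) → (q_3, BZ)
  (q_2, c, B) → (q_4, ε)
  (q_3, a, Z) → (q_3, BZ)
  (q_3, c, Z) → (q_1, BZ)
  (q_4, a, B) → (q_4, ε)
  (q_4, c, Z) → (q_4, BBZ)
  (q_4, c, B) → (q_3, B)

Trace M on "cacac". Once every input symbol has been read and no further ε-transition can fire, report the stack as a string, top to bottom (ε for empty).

(q_0, cacac, Z) ⊢ (q_4, acac, BZ) ⊢ (q_4, cac, Z) ⊢ (q_4, ac, BBZ) ⊢ (q_4, c, BZ) ⊢ (q_3, ε, BZ)
All input consumed in state q_3 with stack BZ.

BZ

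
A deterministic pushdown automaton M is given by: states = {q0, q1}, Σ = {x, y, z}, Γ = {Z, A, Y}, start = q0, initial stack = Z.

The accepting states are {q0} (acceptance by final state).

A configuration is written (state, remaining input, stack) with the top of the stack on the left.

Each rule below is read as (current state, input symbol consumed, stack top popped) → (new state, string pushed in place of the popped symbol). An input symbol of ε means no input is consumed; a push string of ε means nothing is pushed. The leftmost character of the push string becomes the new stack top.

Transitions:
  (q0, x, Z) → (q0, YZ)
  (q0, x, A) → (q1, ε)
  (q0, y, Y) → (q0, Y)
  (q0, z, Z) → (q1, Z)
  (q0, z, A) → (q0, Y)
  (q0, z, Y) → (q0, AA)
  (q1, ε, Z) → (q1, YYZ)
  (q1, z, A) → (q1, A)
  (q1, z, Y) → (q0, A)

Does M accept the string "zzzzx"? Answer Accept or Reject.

(q0, zzzzx, Z)
  read z, top Z: go to q1, push Z → (q1, zzzx, Z)
  ε-move, top Z: go to q1, push YYZ → (q1, zzzx, YYZ)
  read z, top Y: go to q0, push A → (q0, zzx, AYZ)
  read z, top A: go to q0, push Y → (q0, zx, YYZ)
  read z, top Y: go to q0, push AA → (q0, x, AAYZ)
  read x, top A: go to q1, push ε → (q1, ε, AYZ)
All input consumed; state q1 ∉ F and no further ε-move applies.

Reject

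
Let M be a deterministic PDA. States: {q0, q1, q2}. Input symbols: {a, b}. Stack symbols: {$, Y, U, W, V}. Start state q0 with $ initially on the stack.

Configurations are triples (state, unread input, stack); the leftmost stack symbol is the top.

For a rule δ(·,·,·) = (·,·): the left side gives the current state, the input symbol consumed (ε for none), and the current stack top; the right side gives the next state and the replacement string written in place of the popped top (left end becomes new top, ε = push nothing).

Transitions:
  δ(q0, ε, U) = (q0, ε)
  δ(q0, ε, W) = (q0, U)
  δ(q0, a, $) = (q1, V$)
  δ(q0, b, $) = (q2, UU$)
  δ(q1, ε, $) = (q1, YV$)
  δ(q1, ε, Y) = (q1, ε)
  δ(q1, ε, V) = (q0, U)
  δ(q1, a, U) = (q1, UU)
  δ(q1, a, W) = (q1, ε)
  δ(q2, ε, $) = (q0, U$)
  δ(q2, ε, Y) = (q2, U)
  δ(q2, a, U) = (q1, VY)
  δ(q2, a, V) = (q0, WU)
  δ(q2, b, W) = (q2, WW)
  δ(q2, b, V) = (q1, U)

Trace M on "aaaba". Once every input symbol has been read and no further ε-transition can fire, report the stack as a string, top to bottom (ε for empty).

YU$

(q0, aaaba, $)
  read a, top $: go to q1, push V$ → (q1, aaba, V$)
  ε-move, top V: go to q0, push U → (q0, aaba, U$)
  ε-move, top U: go to q0, push ε → (q0, aaba, $)
  read a, top $: go to q1, push V$ → (q1, aba, V$)
  ε-move, top V: go to q0, push U → (q0, aba, U$)
  ε-move, top U: go to q0, push ε → (q0, aba, $)
  read a, top $: go to q1, push V$ → (q1, ba, V$)
  ε-move, top V: go to q0, push U → (q0, ba, U$)
  ε-move, top U: go to q0, push ε → (q0, ba, $)
  read b, top $: go to q2, push UU$ → (q2, a, UU$)
  read a, top U: go to q1, push VY → (q1, ε, VYU$)
  ε-move, top V: go to q0, push U → (q0, ε, UYU$)
  ε-move, top U: go to q0, push ε → (q0, ε, YU$)
All input consumed in state q0 with stack YU$.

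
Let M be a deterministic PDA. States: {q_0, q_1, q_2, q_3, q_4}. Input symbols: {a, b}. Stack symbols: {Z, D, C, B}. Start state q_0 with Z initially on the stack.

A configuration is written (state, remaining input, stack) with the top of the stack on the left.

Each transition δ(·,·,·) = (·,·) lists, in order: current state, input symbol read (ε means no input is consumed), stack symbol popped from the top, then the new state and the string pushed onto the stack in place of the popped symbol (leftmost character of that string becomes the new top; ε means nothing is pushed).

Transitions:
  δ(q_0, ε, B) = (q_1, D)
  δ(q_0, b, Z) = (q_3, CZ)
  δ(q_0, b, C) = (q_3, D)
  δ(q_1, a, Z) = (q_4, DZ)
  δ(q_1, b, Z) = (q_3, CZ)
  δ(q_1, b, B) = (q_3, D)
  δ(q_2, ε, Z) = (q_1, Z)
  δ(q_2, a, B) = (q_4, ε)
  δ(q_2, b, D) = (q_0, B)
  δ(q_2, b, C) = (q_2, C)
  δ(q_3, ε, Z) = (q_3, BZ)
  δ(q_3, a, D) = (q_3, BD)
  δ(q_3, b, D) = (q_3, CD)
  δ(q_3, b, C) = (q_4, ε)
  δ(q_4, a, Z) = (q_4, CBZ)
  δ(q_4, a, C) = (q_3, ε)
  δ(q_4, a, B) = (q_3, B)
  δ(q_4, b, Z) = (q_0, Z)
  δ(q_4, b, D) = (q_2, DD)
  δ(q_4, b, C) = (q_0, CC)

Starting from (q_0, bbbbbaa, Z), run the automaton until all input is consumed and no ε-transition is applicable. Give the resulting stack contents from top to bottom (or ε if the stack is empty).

(q_0, bbbbbaa, Z)
  read b, top Z: go to q_3, push CZ → (q_3, bbbbaa, CZ)
  read b, top C: go to q_4, push ε → (q_4, bbbaa, Z)
  read b, top Z: go to q_0, push Z → (q_0, bbaa, Z)
  read b, top Z: go to q_3, push CZ → (q_3, baa, CZ)
  read b, top C: go to q_4, push ε → (q_4, aa, Z)
  read a, top Z: go to q_4, push CBZ → (q_4, a, CBZ)
  read a, top C: go to q_3, push ε → (q_3, ε, BZ)
All input consumed in state q_3 with stack BZ.

BZ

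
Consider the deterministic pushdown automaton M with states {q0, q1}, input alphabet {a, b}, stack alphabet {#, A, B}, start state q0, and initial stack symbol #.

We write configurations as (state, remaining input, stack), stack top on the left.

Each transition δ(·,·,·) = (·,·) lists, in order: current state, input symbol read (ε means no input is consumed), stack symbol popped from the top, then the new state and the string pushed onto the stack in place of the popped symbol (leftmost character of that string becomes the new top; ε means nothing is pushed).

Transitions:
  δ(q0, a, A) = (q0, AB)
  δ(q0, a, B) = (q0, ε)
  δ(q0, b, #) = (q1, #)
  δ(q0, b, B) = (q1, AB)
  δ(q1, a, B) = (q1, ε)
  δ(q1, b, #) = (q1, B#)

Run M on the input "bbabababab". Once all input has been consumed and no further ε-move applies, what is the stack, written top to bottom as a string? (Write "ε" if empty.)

(q0, bbabababab, #)
  read b, top #: go to q1, push # → (q1, babababab, #)
  read b, top #: go to q1, push B# → (q1, abababab, B#)
  read a, top B: go to q1, push ε → (q1, bababab, #)
  read b, top #: go to q1, push B# → (q1, ababab, B#)
  read a, top B: go to q1, push ε → (q1, babab, #)
  read b, top #: go to q1, push B# → (q1, abab, B#)
  read a, top B: go to q1, push ε → (q1, bab, #)
  read b, top #: go to q1, push B# → (q1, ab, B#)
  read a, top B: go to q1, push ε → (q1, b, #)
  read b, top #: go to q1, push B# → (q1, ε, B#)
All input consumed in state q1 with stack B#.

B#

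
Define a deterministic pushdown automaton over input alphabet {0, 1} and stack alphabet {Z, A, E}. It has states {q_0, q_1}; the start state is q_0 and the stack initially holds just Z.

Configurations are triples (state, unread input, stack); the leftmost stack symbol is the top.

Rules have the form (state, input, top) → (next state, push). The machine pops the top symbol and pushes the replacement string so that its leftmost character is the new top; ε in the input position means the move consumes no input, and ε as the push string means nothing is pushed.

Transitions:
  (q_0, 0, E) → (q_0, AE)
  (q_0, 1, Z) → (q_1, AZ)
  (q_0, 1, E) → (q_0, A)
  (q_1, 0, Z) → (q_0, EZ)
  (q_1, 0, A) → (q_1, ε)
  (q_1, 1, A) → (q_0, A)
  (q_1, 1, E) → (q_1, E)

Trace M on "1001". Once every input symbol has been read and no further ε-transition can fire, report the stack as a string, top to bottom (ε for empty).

(q_0, 1001, Z)
  read 1, top Z: go to q_1, push AZ → (q_1, 001, AZ)
  read 0, top A: go to q_1, push ε → (q_1, 01, Z)
  read 0, top Z: go to q_0, push EZ → (q_0, 1, EZ)
  read 1, top E: go to q_0, push A → (q_0, ε, AZ)
All input consumed in state q_0 with stack AZ.

AZ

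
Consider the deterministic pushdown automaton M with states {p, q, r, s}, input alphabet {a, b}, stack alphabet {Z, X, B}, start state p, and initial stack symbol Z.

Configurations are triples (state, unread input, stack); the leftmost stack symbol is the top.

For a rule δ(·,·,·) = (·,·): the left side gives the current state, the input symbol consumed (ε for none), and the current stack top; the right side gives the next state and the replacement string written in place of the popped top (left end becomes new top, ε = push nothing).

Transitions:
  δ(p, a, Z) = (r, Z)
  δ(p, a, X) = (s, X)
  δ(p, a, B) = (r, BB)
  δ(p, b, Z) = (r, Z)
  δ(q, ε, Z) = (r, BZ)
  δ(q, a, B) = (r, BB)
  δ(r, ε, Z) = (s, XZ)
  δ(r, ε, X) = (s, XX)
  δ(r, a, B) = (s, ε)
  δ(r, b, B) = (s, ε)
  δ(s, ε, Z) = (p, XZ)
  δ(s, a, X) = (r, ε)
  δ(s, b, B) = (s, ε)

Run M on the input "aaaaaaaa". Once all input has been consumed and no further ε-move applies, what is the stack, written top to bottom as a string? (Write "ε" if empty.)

(p, aaaaaaaa, Z)
  read a, top Z: go to r, push Z → (r, aaaaaaa, Z)
  ε-move, top Z: go to s, push XZ → (s, aaaaaaa, XZ)
  read a, top X: go to r, push ε → (r, aaaaaa, Z)
  ε-move, top Z: go to s, push XZ → (s, aaaaaa, XZ)
  read a, top X: go to r, push ε → (r, aaaaa, Z)
  ε-move, top Z: go to s, push XZ → (s, aaaaa, XZ)
  read a, top X: go to r, push ε → (r, aaaa, Z)
  ε-move, top Z: go to s, push XZ → (s, aaaa, XZ)
  read a, top X: go to r, push ε → (r, aaa, Z)
  ε-move, top Z: go to s, push XZ → (s, aaa, XZ)
  read a, top X: go to r, push ε → (r, aa, Z)
  ε-move, top Z: go to s, push XZ → (s, aa, XZ)
  read a, top X: go to r, push ε → (r, a, Z)
  ε-move, top Z: go to s, push XZ → (s, a, XZ)
  read a, top X: go to r, push ε → (r, ε, Z)
  ε-move, top Z: go to s, push XZ → (s, ε, XZ)
All input consumed in state s with stack XZ.

XZ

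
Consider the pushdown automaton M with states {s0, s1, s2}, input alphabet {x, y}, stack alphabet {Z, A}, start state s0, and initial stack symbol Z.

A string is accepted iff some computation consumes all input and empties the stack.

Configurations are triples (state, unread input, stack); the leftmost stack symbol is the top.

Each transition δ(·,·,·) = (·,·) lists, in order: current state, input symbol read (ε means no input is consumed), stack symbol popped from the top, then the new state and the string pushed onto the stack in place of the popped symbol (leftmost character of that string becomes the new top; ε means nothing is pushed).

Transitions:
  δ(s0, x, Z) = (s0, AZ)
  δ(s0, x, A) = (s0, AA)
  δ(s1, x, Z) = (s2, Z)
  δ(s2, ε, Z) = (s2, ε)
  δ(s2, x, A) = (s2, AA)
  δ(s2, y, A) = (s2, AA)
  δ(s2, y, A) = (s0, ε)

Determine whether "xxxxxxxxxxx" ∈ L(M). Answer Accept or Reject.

Reject

No computation consumes all input and empties the stack.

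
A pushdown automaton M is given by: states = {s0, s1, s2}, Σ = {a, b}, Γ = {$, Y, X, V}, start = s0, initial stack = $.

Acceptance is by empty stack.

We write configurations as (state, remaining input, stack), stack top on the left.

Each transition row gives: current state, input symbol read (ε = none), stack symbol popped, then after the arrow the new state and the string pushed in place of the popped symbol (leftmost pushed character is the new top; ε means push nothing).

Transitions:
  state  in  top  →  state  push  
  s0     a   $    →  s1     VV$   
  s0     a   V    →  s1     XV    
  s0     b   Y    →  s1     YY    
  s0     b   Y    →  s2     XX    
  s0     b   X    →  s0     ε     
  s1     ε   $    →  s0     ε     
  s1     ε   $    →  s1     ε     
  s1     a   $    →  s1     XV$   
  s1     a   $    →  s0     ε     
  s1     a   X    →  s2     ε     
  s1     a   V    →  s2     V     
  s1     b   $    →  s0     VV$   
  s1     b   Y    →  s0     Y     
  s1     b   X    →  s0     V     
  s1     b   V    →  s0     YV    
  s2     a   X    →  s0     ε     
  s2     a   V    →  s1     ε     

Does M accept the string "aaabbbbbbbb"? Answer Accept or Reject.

Reject

No computation consumes all input and empties the stack.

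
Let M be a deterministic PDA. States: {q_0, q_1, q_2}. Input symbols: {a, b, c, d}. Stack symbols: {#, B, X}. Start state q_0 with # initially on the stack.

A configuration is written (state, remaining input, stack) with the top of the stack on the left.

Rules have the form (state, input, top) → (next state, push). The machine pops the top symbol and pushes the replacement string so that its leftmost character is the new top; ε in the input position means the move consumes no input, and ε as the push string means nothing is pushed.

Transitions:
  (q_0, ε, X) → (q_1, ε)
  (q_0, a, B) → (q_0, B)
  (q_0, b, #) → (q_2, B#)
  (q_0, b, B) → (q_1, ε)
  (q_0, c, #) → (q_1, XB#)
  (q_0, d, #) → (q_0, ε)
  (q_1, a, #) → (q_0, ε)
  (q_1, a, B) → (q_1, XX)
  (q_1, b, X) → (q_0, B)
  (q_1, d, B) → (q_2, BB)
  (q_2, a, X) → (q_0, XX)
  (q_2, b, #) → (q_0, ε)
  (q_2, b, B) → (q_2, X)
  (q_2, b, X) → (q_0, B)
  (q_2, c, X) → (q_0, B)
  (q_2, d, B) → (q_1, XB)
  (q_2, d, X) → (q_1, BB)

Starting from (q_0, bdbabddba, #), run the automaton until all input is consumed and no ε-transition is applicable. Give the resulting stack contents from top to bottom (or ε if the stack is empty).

BBB#

(q_0, bdbabddba, #)
  read b, top #: go to q_2, push B# → (q_2, dbabddba, B#)
  read d, top B: go to q_1, push XB → (q_1, babddba, XB#)
  read b, top X: go to q_0, push B → (q_0, abddba, BB#)
  read a, top B: go to q_0, push B → (q_0, bddba, BB#)
  read b, top B: go to q_1, push ε → (q_1, ddba, B#)
  read d, top B: go to q_2, push BB → (q_2, dba, BB#)
  read d, top B: go to q_1, push XB → (q_1, ba, XBB#)
  read b, top X: go to q_0, push B → (q_0, a, BBB#)
  read a, top B: go to q_0, push B → (q_0, ε, BBB#)
All input consumed in state q_0 with stack BBB#.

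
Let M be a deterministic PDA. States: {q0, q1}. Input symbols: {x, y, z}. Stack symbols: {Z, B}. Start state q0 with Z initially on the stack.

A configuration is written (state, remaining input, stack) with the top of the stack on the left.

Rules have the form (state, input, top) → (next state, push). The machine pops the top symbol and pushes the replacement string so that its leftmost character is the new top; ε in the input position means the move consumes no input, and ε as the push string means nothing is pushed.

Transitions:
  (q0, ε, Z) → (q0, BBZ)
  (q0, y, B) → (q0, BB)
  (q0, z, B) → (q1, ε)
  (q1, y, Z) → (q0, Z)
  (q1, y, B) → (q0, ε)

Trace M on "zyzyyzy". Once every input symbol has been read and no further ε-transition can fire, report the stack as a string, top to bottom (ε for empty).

BZ

(q0, zyzyyzy, Z) ⊢ (q0, zyzyyzy, BBZ) ⊢ (q1, yzyyzy, BZ) ⊢ (q0, zyyzy, Z) ⊢ (q0, zyyzy, BBZ) ⊢ (q1, yyzy, BZ) ⊢ (q0, yzy, Z) ⊢ (q0, yzy, BBZ) ⊢ (q0, zy, BBBZ) ⊢ (q1, y, BBZ) ⊢ (q0, ε, BZ)
All input consumed in state q0 with stack BZ.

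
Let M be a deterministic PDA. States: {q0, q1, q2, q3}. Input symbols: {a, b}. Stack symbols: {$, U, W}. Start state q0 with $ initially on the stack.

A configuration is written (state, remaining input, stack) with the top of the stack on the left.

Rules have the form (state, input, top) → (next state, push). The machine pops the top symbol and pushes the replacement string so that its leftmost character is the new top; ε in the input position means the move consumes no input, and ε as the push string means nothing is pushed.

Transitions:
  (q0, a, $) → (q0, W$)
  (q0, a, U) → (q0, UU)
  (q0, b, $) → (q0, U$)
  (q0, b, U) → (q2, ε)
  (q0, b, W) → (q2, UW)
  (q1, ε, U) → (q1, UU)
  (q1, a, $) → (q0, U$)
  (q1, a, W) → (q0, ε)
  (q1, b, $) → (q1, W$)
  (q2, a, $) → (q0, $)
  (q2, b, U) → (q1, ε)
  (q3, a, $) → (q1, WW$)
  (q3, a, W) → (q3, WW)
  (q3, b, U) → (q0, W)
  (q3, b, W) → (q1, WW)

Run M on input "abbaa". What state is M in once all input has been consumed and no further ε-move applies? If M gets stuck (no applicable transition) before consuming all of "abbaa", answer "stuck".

q0

(q0, abbaa, $)
  read a, top $: go to q0, push W$ → (q0, bbaa, W$)
  read b, top W: go to q2, push UW → (q2, baa, UW$)
  read b, top U: go to q1, push ε → (q1, aa, W$)
  read a, top W: go to q0, push ε → (q0, a, $)
  read a, top $: go to q0, push W$ → (q0, ε, W$)
All input consumed; M is in state q0.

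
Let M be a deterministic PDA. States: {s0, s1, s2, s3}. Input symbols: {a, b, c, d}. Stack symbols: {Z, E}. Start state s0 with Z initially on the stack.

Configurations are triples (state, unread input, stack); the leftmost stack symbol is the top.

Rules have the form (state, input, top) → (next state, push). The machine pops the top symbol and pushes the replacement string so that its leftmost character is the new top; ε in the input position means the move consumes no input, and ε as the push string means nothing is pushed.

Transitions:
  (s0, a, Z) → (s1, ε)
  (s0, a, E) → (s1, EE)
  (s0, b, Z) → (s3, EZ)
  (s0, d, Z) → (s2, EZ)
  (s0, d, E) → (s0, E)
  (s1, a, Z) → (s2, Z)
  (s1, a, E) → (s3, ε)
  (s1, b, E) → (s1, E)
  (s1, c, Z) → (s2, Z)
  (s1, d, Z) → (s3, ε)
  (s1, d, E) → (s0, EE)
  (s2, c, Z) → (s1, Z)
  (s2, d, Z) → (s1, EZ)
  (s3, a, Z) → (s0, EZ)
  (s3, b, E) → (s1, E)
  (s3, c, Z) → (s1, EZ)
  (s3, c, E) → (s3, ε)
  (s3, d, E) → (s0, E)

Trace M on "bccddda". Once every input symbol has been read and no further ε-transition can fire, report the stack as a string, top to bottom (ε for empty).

(s0, bccddda, Z) ⊢ (s3, ccddda, EZ) ⊢ (s3, cddda, Z) ⊢ (s1, ddda, EZ) ⊢ (s0, dda, EEZ) ⊢ (s0, da, EEZ) ⊢ (s0, a, EEZ) ⊢ (s1, ε, EEEZ)
All input consumed in state s1 with stack EEEZ.

EEEZ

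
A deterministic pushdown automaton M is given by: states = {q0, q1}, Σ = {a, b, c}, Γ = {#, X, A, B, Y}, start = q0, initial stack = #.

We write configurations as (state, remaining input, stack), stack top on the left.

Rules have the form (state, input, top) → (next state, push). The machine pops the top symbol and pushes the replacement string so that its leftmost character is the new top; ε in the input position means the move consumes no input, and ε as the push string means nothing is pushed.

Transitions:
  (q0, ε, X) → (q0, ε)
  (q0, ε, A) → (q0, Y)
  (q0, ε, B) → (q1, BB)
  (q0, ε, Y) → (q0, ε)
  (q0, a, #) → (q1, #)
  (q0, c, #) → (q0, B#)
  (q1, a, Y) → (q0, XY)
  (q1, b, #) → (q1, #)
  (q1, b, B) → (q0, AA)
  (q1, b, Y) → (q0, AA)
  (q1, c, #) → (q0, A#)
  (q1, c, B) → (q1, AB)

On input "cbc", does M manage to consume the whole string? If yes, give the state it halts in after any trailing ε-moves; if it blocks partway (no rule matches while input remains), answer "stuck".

(q0, cbc, #) ⊢ (q0, bc, B#) ⊢ (q1, bc, BB#) ⊢ (q0, c, AAB#) ⊢ (q0, c, YAB#) ⊢ (q0, c, AB#) ⊢ (q0, c, YB#) ⊢ (q0, c, B#) ⊢ (q1, c, BB#) ⊢ (q1, ε, ABB#)
All input consumed; M is in state q1.

q1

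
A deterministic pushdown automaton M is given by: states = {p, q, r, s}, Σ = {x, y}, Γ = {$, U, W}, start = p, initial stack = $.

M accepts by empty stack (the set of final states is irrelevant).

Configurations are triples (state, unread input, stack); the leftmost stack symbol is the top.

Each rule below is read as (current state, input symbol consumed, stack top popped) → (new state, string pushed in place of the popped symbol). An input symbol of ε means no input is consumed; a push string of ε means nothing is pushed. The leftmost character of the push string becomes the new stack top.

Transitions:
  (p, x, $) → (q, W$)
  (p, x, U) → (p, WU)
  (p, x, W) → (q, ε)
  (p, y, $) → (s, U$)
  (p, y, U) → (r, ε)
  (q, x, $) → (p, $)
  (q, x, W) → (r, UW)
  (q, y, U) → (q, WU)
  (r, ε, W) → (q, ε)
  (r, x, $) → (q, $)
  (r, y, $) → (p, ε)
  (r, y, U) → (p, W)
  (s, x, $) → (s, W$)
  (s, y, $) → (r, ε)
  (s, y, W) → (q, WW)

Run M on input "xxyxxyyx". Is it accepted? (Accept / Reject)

(p, xxyxxyyx, $)
  read x, top $: go to q, push W$ → (q, xyxxyyx, W$)
  read x, top W: go to r, push UW → (r, yxxyyx, UW$)
  read y, top U: go to p, push W → (p, xxyyx, WW$)
  read x, top W: go to q, push ε → (q, xyyx, W$)
  read x, top W: go to r, push UW → (r, yyx, UW$)
  read y, top U: go to p, push W → (p, yx, WW$)
No transition applies at (p, yx, WW$); input not fully consumed.

Reject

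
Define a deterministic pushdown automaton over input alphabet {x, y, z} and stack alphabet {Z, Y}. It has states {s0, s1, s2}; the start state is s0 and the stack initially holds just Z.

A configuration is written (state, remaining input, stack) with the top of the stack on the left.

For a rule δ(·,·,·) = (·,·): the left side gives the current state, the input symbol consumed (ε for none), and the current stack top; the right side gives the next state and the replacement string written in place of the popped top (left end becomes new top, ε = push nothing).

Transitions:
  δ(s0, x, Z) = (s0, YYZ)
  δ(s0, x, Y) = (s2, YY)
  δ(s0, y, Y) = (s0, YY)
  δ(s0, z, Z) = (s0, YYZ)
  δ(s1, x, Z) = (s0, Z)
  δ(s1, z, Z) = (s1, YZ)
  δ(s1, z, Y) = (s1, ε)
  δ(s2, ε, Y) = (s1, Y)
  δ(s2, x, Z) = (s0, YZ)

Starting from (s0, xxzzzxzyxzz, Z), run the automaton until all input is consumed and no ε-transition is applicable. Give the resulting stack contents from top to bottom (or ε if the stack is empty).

YYZ

(s0, xxzzzxzyxzz, Z) ⊢ (s0, xzzzxzyxzz, YYZ) ⊢ (s2, zzzxzyxzz, YYYZ) ⊢ (s1, zzzxzyxzz, YYYZ) ⊢ (s1, zzxzyxzz, YYZ) ⊢ (s1, zxzyxzz, YZ) ⊢ (s1, xzyxzz, Z) ⊢ (s0, zyxzz, Z) ⊢ (s0, yxzz, YYZ) ⊢ (s0, xzz, YYYZ) ⊢ (s2, zz, YYYYZ) ⊢ (s1, zz, YYYYZ) ⊢ (s1, z, YYYZ) ⊢ (s1, ε, YYZ)
All input consumed in state s1 with stack YYZ.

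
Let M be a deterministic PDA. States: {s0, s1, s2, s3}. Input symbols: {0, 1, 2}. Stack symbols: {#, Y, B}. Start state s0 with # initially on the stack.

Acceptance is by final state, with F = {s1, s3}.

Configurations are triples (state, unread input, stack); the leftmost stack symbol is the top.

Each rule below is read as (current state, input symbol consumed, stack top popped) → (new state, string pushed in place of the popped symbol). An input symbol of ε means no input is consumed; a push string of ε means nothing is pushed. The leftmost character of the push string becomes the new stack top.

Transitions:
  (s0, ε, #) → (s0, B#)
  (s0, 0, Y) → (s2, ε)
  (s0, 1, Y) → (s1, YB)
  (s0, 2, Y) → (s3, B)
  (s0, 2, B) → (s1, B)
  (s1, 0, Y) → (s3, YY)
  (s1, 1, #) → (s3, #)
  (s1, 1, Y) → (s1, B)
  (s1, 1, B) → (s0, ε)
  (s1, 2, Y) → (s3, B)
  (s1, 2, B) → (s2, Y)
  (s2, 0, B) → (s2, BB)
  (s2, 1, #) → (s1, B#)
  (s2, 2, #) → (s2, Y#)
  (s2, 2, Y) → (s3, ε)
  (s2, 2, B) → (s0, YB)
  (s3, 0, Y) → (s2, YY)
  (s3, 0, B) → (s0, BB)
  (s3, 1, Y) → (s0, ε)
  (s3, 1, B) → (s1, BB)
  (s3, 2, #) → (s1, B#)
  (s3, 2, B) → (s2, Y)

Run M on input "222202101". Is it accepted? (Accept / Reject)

(s0, 222202101, #)
  ε-move, top #: go to s0, push B# → (s0, 222202101, B#)
  read 2, top B: go to s1, push B → (s1, 22202101, B#)
  read 2, top B: go to s2, push Y → (s2, 2202101, Y#)
  read 2, top Y: go to s3, push ε → (s3, 202101, #)
  read 2, top #: go to s1, push B# → (s1, 02101, B#)
No transition applies at (s1, 02101, B#); input not fully consumed.

Reject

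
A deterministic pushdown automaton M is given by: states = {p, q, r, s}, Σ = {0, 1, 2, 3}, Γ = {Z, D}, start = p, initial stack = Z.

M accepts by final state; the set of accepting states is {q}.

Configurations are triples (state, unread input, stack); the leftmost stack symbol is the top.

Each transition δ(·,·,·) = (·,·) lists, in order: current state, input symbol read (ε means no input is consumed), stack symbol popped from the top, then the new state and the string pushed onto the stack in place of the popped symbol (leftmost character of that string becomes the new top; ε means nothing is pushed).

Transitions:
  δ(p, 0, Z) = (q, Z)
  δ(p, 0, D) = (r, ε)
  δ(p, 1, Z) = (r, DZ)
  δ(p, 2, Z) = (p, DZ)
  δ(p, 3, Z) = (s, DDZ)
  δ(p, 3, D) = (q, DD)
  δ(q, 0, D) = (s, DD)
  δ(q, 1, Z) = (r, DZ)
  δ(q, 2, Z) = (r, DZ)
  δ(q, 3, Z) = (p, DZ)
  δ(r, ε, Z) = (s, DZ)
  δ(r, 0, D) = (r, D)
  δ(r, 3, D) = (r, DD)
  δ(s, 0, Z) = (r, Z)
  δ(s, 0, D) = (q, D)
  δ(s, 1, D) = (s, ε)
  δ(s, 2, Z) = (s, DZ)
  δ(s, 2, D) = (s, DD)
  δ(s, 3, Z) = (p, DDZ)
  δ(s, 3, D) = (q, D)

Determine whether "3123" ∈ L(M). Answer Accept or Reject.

Accept

(p, 3123, Z) ⊢ (s, 123, DDZ) ⊢ (s, 23, DZ) ⊢ (s, 3, DDZ) ⊢ (q, ε, DDZ)
All input consumed; state q ∈ F.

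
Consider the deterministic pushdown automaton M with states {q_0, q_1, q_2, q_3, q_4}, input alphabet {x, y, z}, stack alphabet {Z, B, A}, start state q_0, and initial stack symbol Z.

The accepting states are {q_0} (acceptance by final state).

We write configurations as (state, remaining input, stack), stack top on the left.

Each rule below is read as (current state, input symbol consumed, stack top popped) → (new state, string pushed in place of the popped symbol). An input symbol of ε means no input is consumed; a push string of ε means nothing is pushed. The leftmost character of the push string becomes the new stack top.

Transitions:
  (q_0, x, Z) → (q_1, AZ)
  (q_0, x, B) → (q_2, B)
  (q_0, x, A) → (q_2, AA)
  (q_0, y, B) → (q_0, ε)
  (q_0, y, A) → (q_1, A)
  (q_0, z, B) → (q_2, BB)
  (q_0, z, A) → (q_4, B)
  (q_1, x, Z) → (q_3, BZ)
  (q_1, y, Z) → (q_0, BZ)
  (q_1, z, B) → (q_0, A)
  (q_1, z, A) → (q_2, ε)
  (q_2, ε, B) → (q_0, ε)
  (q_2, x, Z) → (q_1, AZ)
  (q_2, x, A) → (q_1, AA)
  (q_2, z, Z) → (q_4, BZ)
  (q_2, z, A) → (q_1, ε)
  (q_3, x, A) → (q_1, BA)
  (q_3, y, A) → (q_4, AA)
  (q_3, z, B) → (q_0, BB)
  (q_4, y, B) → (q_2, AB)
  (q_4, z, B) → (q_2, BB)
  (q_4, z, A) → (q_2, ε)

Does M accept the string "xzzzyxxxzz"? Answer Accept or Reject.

Reject

(q_0, xzzzyxxxzz, Z)
  read x, top Z: go to q_1, push AZ → (q_1, zzzyxxxzz, AZ)
  read z, top A: go to q_2, push ε → (q_2, zzyxxxzz, Z)
  read z, top Z: go to q_4, push BZ → (q_4, zyxxxzz, BZ)
  read z, top B: go to q_2, push BB → (q_2, yxxxzz, BBZ)
  ε-move, top B: go to q_0, push ε → (q_0, yxxxzz, BZ)
  read y, top B: go to q_0, push ε → (q_0, xxxzz, Z)
  read x, top Z: go to q_1, push AZ → (q_1, xxzz, AZ)
No transition applies at (q_1, xxzz, AZ); input not fully consumed.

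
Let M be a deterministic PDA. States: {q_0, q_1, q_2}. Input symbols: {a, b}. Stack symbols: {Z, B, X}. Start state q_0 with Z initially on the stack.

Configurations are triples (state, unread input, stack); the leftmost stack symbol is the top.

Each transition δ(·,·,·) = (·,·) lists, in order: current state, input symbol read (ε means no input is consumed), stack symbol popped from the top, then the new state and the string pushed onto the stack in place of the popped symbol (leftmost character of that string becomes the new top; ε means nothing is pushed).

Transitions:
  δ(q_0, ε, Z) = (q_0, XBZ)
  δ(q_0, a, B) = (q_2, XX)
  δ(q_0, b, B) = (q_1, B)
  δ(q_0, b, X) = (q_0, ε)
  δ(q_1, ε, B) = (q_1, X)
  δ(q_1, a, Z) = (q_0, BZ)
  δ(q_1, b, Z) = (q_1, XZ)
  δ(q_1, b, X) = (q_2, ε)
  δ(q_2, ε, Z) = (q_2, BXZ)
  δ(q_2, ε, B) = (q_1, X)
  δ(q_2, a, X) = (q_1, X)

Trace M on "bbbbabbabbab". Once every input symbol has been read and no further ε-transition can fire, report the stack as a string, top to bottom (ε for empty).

(q_0, bbbbabbabbab, Z)
  ε-move, top Z: go to q_0, push XBZ → (q_0, bbbbabbabbab, XBZ)
  read b, top X: go to q_0, push ε → (q_0, bbbabbabbab, BZ)
  read b, top B: go to q_1, push B → (q_1, bbabbabbab, BZ)
  ε-move, top B: go to q_1, push X → (q_1, bbabbabbab, XZ)
  read b, top X: go to q_2, push ε → (q_2, babbabbab, Z)
  ε-move, top Z: go to q_2, push BXZ → (q_2, babbabbab, BXZ)
  ε-move, top B: go to q_1, push X → (q_1, babbabbab, XXZ)
  read b, top X: go to q_2, push ε → (q_2, abbabbab, XZ)
  read a, top X: go to q_1, push X → (q_1, bbabbab, XZ)
  read b, top X: go to q_2, push ε → (q_2, babbab, Z)
  ε-move, top Z: go to q_2, push BXZ → (q_2, babbab, BXZ)
  ε-move, top B: go to q_1, push X → (q_1, babbab, XXZ)
  read b, top X: go to q_2, push ε → (q_2, abbab, XZ)
  read a, top X: go to q_1, push X → (q_1, bbab, XZ)
  read b, top X: go to q_2, push ε → (q_2, bab, Z)
  ε-move, top Z: go to q_2, push BXZ → (q_2, bab, BXZ)
  ε-move, top B: go to q_1, push X → (q_1, bab, XXZ)
  read b, top X: go to q_2, push ε → (q_2, ab, XZ)
  read a, top X: go to q_1, push X → (q_1, b, XZ)
  read b, top X: go to q_2, push ε → (q_2, ε, Z)
  ε-move, top Z: go to q_2, push BXZ → (q_2, ε, BXZ)
  ε-move, top B: go to q_1, push X → (q_1, ε, XXZ)
All input consumed in state q_1 with stack XXZ.

XXZ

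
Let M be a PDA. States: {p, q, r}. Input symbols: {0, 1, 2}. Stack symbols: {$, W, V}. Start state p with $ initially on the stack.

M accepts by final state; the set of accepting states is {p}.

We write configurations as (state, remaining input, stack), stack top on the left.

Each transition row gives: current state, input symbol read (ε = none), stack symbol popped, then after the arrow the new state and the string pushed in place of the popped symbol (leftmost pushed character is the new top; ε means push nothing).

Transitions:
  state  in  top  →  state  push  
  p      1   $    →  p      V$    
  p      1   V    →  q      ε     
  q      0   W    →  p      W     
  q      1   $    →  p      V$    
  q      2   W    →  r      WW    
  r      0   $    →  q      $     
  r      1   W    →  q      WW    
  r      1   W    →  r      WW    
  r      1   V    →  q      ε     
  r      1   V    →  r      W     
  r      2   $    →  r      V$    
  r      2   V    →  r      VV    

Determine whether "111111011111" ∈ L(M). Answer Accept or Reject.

No computation consumes all input and reaches a final state.

Reject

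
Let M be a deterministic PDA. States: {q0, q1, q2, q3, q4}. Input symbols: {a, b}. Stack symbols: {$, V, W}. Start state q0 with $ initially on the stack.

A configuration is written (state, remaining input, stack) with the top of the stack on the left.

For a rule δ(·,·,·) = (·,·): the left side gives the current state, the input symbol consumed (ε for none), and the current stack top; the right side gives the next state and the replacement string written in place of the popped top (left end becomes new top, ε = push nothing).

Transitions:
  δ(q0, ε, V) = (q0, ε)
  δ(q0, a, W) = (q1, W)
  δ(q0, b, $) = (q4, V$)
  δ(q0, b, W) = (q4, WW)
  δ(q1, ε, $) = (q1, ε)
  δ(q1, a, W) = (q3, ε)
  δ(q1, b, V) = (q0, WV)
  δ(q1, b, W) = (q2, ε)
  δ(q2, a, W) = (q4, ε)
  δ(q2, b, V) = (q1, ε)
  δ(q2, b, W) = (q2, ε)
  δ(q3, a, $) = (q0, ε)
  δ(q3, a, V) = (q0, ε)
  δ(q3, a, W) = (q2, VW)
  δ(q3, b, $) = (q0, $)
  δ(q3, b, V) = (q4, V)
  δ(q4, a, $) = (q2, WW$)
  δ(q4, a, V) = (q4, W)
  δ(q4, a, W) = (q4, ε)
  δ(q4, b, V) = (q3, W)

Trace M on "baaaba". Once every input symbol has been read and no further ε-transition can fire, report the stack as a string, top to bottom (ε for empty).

$

(q0, baaaba, $) ⊢ (q4, aaaba, V$) ⊢ (q4, aaba, W$) ⊢ (q4, aba, $) ⊢ (q2, ba, WW$) ⊢ (q2, a, W$) ⊢ (q4, ε, $)
All input consumed in state q4 with stack $.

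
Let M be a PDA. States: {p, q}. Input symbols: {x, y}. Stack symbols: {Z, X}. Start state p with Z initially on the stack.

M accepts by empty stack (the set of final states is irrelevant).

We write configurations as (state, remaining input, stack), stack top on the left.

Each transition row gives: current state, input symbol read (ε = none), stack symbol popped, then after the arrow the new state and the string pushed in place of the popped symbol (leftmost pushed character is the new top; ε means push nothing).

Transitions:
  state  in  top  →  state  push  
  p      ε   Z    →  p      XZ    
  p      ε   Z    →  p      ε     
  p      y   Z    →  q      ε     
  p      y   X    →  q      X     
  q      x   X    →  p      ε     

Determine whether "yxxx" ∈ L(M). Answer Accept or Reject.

Reject

No computation consumes all input and empties the stack.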